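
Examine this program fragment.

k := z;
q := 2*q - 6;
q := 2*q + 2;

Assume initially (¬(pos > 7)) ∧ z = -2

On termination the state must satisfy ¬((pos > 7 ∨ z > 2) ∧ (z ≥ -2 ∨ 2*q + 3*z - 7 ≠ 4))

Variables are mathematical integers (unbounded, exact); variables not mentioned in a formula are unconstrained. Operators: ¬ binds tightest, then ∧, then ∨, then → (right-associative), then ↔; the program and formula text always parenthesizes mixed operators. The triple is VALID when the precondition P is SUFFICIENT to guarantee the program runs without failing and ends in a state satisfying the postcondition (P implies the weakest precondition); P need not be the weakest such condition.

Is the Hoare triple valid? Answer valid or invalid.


Working backward. After the program, the postcondition ¬((pos > 7 ∨ z > 2) ∧ (z ≥ -2 ∨ 2*q + 3*z - 7 ≠ 4)) must hold; in canonical form it is ¬((pos > 7 ∨ z > 2) ∧ (z ≥ -2 ∨ 2*q + 3*z ≠ 11)).
Before q := 2*q + 2: ¬((pos > 7 ∨ z > 2) ∧ (z ≥ -2 ∨ 4*q + 3*z ≠ 7))
Before q := 2*q - 6: ¬((pos > 7 ∨ z > 2) ∧ (z ≥ -2 ∨ 8*q + 3*z ≠ 31))
Before k := z: ¬((pos > 7 ∨ z > 2) ∧ (z ≥ -2 ∨ 8*q + 3*z ≠ 31))
The weakest precondition is ¬((pos > 7 ∨ z > 2) ∧ (z ≥ -2 ∨ 8*q + 3*z ≠ 31)).
Check whether (¬(pos > 7)) ∧ z = -2 implies it.
Every state satisfying the precondition satisfies the weakest precondition: the implication holds.
Answer: valid


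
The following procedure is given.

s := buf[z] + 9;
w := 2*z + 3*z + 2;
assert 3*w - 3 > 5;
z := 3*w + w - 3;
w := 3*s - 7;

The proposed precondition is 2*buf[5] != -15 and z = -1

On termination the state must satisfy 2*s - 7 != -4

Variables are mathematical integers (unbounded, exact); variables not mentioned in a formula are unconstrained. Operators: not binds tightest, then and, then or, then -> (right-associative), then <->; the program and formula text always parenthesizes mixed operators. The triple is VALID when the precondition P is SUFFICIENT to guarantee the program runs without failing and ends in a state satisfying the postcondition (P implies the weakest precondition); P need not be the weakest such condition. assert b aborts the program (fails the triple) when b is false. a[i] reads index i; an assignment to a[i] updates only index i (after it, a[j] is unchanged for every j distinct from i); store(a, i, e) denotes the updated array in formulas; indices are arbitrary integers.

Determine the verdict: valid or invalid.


Working backward. After the program, the postcondition 2*s - 7 != -4 must hold; in canonical form it is 2*s != 3.
Before w := 3*s - 7: 2*s != 3
Before z := 3*w + w - 3: 2*s != 3
Before assert 3*w - 3 > 5: 3*w > 8 and 2*s != 3
Before w := 2*z + 3*z + 2: 15*z > 2 and 2*s != 3
Before s := buf[z] + 9: 15*z > 2 and 2*buf[z] != -15
The weakest precondition is 15*z > 2 and 2*buf[z] != -15.
Check whether 2*buf[5] != -15 and z = -1 implies it.
Countermodel: at the initial state buf = {[-1] = 0, [5] = 0, elsewhere 0}, z = -1, the precondition holds but the weakest precondition fails.
Answer: invalid


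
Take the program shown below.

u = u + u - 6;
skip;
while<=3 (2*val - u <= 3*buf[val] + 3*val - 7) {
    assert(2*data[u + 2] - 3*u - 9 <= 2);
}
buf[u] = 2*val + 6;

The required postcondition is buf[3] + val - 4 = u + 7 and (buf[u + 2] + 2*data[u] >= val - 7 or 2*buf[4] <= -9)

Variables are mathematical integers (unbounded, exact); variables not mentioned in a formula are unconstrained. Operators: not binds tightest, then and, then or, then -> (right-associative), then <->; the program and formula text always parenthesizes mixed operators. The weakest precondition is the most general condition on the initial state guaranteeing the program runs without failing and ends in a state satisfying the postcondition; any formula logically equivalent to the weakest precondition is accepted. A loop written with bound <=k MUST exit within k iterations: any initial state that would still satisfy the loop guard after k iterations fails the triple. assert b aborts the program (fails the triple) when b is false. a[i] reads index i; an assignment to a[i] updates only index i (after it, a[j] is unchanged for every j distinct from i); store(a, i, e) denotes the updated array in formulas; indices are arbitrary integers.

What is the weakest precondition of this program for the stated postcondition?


Working backward. After the program, the postcondition buf[3] + val - 4 = u + 7 and (buf[u + 2] + 2*data[u] >= val - 7 or 2*buf[4] <= -9) must hold; in canonical form it is buf[3] + val = u + 11 and (buf[u + 2] + 2*data[u] >= val - 7 or 2*buf[4] <= -9).
Before buf[u] := 2*val + 6: store(buf, u, 2*val + 6)[3] + val = u + 11 and (2*data[u] + store(buf, u, 2*val + 6)[u + 2] >= val - 7 or 2*store(buf, u, 2*val + 6)[4] <= -9)
Before the loop (bound <=3), unroll the exhaustion recursion (WP_0 = exit-now case; WP_j = one more guarded iteration, up to j = 3):
  WP_0: (not (3*buf[val] + u + val >= 7)) and store(buf, u, 2*val + 6)[3] + val = u + 11 and (2*data[u] + store(buf, u, 2*val + 6)[u + 2] >= val - 7 or 2*store(buf, u, 2*val + 6)[4] <= -9)
  WP_1: (3*buf[val] + u + val >= 7 -> (2*data[u + 2] <= 3*u + 11 and (not (3*buf[val] + u + val >= 7)) and store(buf, u, 2*val + 6)[3] + val = u + 11 and (2*data[u] + store(buf, u, 2*val + 6)[u + 2] >= val - 7 or 2*store(buf, u, 2*val + 6)[4] <= -9))) and ((not (3*buf[val] + u + val >= 7)) -> (store(buf, u, 2*val + 6)[3] + val = u + 11 and (2*data[u] + store(buf, u, 2*val + 6)[u + 2] >= val - 7 or 2*store(buf, u, 2*val + 6)[4] <= -9)))
  WP_2: (3*buf[val] + u + val >= 7 -> (2*data[u + 2] <= 3*u + 11 and (3*buf[val] + u + val >= 7 -> (2*data[u + 2] <= 3*u + 11 and (not (3*buf[val] + u + val >= 7)) and store(buf, u, 2*val + 6)[3] + val = u + 11 and (2*data[u] + store(buf, u, 2*val + 6)[u + 2] >= val - 7 or 2*store(buf, u, 2*val + 6)[4] <= -9))) and ((not (3*buf[val] + u + val >= 7)) -> (store(buf, u, 2*val + 6)[3] + val = u + 11 and (2*data[u] + store(buf, u, 2*val + 6)[u + 2] >= val - 7 or 2*store(buf, u, 2*val + 6)[4] <= -9))))) and ((not (3*buf[val] + u + val >= 7)) -> (store(buf, u, 2*val + 6)[3] + val = u + 11 and (2*data[u] + store(buf, u, 2*val + 6)[u + 2] >= val - 7 or 2*store(buf, u, 2*val + 6)[4] <= -9)))
  WP_3: (3*buf[val] + u + val >= 7 -> (2*data[u + 2] <= 3*u + 11 and (3*buf[val] + u + val >= 7 -> (2*data[u + 2] <= 3*u + 11 and (3*buf[val] + u + val >= 7 -> (2*data[u + 2] <= 3*u + 11 and (not (3*buf[val] + u + val >= 7)) and store(buf, u, 2*val + 6)[3] + val = u + 11 and (2*data[u] + store(buf, u, 2*val + 6)[u + 2] >= val - 7 or 2*store(buf, u, 2*val + 6)[4] <= -9))) and ((not (3*buf[val] + u + val >= 7)) -> (store(buf, u, 2*val + 6)[3] + val = u + 11 and (2*data[u] + store(buf, u, 2*val + 6)[u + 2] >= val - 7 or 2*store(buf, u, 2*val + 6)[4] <= -9))))) and ((not (3*buf[val] + u + val >= 7)) -> (store(buf, u, 2*val + 6)[3] + val = u + 11 and (2*data[u] + store(buf, u, 2*val + 6)[u + 2] >= val - 7 or 2*store(buf, u, 2*val + 6)[4] <= -9))))) and ((not (3*buf[val] + u + val >= 7)) -> (store(buf, u, 2*val + 6)[3] + val = u + 11 and (2*data[u] + store(buf, u, 2*val + 6)[u + 2] >= val - 7 or 2*store(buf, u, 2*val + 6)[4] <= -9)))
So before the loop: (3*buf[val] + u + val >= 7 -> (2*data[u + 2] <= 3*u + 11 and (3*buf[val] + u + val >= 7 -> (2*data[u + 2] <= 3*u + 11 and (3*buf[val] + u + val >= 7 -> (2*data[u + 2] <= 3*u + 11 and (not (3*buf[val] + u + val >= 7)) and store(buf, u, 2*val + 6)[3] + val = u + 11 and (2*data[u] + store(buf, u, 2*val + 6)[u + 2] >= val - 7 or 2*store(buf, u, 2*val + 6)[4] <= -9))) and ((not (3*buf[val] + u + val >= 7)) -> (store(buf, u, 2*val + 6)[3] + val = u + 11 and (2*data[u] + store(buf, u, 2*val + 6)[u + 2] >= val - 7 or 2*store(buf, u, 2*val + 6)[4] <= -9))))) and ((not (3*buf[val] + u + val >= 7)) -> (store(buf, u, 2*val + 6)[3] + val = u + 11 and (2*data[u] + store(buf, u, 2*val + 6)[u + 2] >= val - 7 or 2*store(buf, u, 2*val + 6)[4] <= -9))))) and ((not (3*buf[val] + u + val >= 7)) -> (store(buf, u, 2*val + 6)[3] + val = u + 11 and (2*data[u] + store(buf, u, 2*val + 6)[u + 2] >= val - 7 or 2*store(buf, u, 2*val + 6)[4] <= -9)))
Before skip: (3*buf[val] + u + val >= 7 -> (2*data[u + 2] <= 3*u + 11 and (3*buf[val] + u + val >= 7 -> (2*data[u + 2] <= 3*u + 11 and (3*buf[val] + u + val >= 7 -> (2*data[u + 2] <= 3*u + 11 and (not (3*buf[val] + u + val >= 7)) and store(buf, u, 2*val + 6)[3] + val = u + 11 and (2*data[u] + store(buf, u, 2*val + 6)[u + 2] >= val - 7 or 2*store(buf, u, 2*val + 6)[4] <= -9))) and ((not (3*buf[val] + u + val >= 7)) -> (store(buf, u, 2*val + 6)[3] + val = u + 11 and (2*data[u] + store(buf, u, 2*val + 6)[u + 2] >= val - 7 or 2*store(buf, u, 2*val + 6)[4] <= -9))))) and ((not (3*buf[val] + u + val >= 7)) -> (store(buf, u, 2*val + 6)[3] + val = u + 11 and (2*data[u] + store(buf, u, 2*val + 6)[u + 2] >= val - 7 or 2*store(buf, u, 2*val + 6)[4] <= -9))))) and ((not (3*buf[val] + u + val >= 7)) -> (store(buf, u, 2*val + 6)[3] + val = u + 11 and (2*data[u] + store(buf, u, 2*val + 6)[u + 2] >= val - 7 or 2*store(buf, u, 2*val + 6)[4] <= -9)))
Before u := u + u - 6: (3*buf[val] + 2*u + val >= 13 -> (2*data[2*u - 4] <= 6*u - 7 and (3*buf[val] + 2*u + val >= 13 -> (2*data[2*u - 4] <= 6*u - 7 and (3*buf[val] + 2*u + val >= 13 -> (2*data[2*u - 4] <= 6*u - 7 and (not (3*buf[val] + 2*u + val >= 13)) and store(buf, 2*u - 6, 2*val + 6)[3] + val = 2*u + 5 and (2*data[2*u - 6] + store(buf, 2*u - 6, 2*val + 6)[2*u - 4] >= val - 7 or 2*store(buf, 2*u - 6, 2*val + 6)[4] <= -9))) and ((not (3*buf[val] + 2*u + val >= 13)) -> (store(buf, 2*u - 6, 2*val + 6)[3] + val = 2*u + 5 and (2*data[2*u - 6] + store(buf, 2*u - 6, 2*val + 6)[2*u - 4] >= val - 7 or 2*store(buf, 2*u - 6, 2*val + 6)[4] <= -9))))) and ((not (3*buf[val] + 2*u + val >= 13)) -> (store(buf, 2*u - 6, 2*val + 6)[3] + val = 2*u + 5 and (2*data[2*u - 6] + store(buf, 2*u - 6, 2*val + 6)[2*u - 4] >= val - 7 or 2*store(buf, 2*u - 6, 2*val + 6)[4] <= -9))))) and ((not (3*buf[val] + 2*u + val >= 13)) -> (store(buf, 2*u - 6, 2*val + 6)[3] + val = 2*u + 5 and (2*data[2*u - 6] + store(buf, 2*u - 6, 2*val + 6)[2*u - 4] >= val - 7 or 2*store(buf, 2*u - 6, 2*val + 6)[4] <= -9)))
Answer: WP = (3*buf[val] + 2*u + val >= 13 -> (2*data[2*u - 4] <= 6*u - 7 and (3*buf[val] + 2*u + val >= 13 -> (2*data[2*u - 4] <= 6*u - 7 and (3*buf[val] + 2*u + val >= 13 -> (2*data[2*u - 4] <= 6*u - 7 and (not (3*buf[val] + 2*u + val >= 13)) and store(buf, 2*u - 6, 2*val + 6)[3] + val = 2*u + 5 and (2*data[2*u - 6] + store(buf, 2*u - 6, 2*val + 6)[2*u - 4] >= val - 7 or 2*store(buf, 2*u - 6, 2*val + 6)[4] <= -9))) and ((not (3*buf[val] + 2*u + val >= 13)) -> (store(buf, 2*u - 6, 2*val + 6)[3] + val = 2*u + 5 and (2*data[2*u - 6] + store(buf, 2*u - 6, 2*val + 6)[2*u - 4] >= val - 7 or 2*store(buf, 2*u - 6, 2*val + 6)[4] <= -9))))) and ((not (3*buf[val] + 2*u + val >= 13)) -> (store(buf, 2*u - 6, 2*val + 6)[3] + val = 2*u + 5 and (2*data[2*u - 6] + store(buf, 2*u - 6, 2*val + 6)[2*u - 4] >= val - 7 or 2*store(buf, 2*u - 6, 2*val + 6)[4] <= -9))))) and ((not (3*buf[val] + 2*u + val >= 13)) -> (store(buf, 2*u - 6, 2*val + 6)[3] + val = 2*u + 5 and (2*data[2*u - 6] + store(buf, 2*u - 6, 2*val + 6)[2*u - 4] >= val - 7 or 2*store(buf, 2*u - 6, 2*val + 6)[4] <= -9)))


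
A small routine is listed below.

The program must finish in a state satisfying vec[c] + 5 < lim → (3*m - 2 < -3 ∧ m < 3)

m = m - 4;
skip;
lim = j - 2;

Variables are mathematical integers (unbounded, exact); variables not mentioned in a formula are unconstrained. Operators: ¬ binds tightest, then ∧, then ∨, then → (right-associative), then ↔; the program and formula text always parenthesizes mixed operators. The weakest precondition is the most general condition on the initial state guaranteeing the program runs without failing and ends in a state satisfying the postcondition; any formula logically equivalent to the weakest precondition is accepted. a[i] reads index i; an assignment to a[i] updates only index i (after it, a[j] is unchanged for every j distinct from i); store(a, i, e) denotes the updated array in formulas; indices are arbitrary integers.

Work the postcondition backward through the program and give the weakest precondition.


Working backward. After the program, the postcondition vec[c] + 5 < lim → (3*m - 2 < -3 ∧ m < 3) must hold; in canonical form it is vec[c] < lim - 5 → (3*m < -1 ∧ m < 3).
Before lim := j - 2: vec[c] < j - 7 → (3*m < -1 ∧ m < 3)
Before skip: vec[c] < j - 7 → (3*m < -1 ∧ m < 3)
Before m := m - 4: vec[c] < j - 7 → (3*m < 11 ∧ m < 7)
Answer: WP = vec[c] < j - 7 → (3*m < 11 ∧ m < 7)


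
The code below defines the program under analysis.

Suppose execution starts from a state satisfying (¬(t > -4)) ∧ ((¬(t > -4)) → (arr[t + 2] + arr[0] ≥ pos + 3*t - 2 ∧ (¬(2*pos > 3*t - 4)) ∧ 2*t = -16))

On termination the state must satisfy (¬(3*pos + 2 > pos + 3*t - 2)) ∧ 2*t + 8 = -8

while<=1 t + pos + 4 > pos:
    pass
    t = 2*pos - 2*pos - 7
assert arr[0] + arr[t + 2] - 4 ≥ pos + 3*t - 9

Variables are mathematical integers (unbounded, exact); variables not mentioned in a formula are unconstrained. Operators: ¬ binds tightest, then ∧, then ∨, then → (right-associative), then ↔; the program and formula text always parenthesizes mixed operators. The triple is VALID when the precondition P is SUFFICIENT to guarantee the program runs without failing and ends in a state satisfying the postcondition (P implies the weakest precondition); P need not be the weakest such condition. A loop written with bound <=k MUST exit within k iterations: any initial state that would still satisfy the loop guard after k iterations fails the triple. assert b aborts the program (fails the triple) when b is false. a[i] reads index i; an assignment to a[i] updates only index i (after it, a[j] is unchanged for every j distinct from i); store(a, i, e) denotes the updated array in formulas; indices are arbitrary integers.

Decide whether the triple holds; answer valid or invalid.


Working backward. After the program, the postcondition (¬(3*pos + 2 > pos + 3*t - 2)) ∧ 2*t + 8 = -8 must hold; in canonical form it is (¬(2*pos > 3*t - 4)) ∧ 2*t = -16.
Before assert arr[0] + arr[t + 2] - 4 ≥ pos + 3*t - 9: arr[t + 2] + arr[0] ≥ pos + 3*t - 5 ∧ (¬(2*pos > 3*t - 4)) ∧ 2*t = -16
Before the loop (bound <=1), unroll the exhaustion recursion (WP_0 = exit-now case; WP_j = one more guarded iteration, up to j = 1):
  WP_0: (¬(t > -4)) ∧ arr[t + 2] + arr[0] ≥ pos + 3*t - 5 ∧ (¬(2*pos > 3*t - 4)) ∧ 2*t = -16
  WP_1: (¬(t > -4)) ∧ ((¬(t > -4)) → (arr[t + 2] + arr[0] ≥ pos + 3*t - 5 ∧ (¬(2*pos > 3*t - 4)) ∧ 2*t = -16))
So before the loop: (¬(t > -4)) ∧ ((¬(t > -4)) → (arr[t + 2] + arr[0] ≥ pos + 3*t - 5 ∧ (¬(2*pos > 3*t - 4)) ∧ 2*t = -16))
The weakest precondition is (¬(t > -4)) ∧ ((¬(t > -4)) → (arr[t + 2] + arr[0] ≥ pos + 3*t - 5 ∧ (¬(2*pos > 3*t - 4)) ∧ 2*t = -16)).
Check whether (¬(t > -4)) ∧ ((¬(t > -4)) → (arr[t + 2] + arr[0] ≥ pos + 3*t - 2 ∧ (¬(2*pos > 3*t - 4)) ∧ 2*t = -16)) implies it.
Every state satisfying the precondition satisfies the weakest precondition: the implication holds.
Answer: valid


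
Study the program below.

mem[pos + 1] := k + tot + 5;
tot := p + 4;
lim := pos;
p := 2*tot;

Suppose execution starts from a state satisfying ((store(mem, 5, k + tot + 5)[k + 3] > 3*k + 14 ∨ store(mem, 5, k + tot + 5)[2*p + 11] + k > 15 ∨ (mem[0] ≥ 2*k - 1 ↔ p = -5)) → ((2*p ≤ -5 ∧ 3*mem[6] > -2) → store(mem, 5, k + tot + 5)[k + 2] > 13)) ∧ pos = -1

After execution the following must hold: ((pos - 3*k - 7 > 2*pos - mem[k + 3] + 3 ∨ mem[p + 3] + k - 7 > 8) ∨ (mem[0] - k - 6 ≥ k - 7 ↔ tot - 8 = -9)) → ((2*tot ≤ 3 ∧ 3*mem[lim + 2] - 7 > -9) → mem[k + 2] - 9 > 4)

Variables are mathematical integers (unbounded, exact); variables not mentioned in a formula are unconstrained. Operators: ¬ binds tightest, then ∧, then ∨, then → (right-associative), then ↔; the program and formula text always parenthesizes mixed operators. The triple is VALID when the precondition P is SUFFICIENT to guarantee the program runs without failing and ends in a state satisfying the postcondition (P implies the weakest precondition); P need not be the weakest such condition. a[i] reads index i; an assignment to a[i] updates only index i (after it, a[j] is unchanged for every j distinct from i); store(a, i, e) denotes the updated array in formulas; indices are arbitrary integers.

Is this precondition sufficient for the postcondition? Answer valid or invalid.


Working backward. After the program, the postcondition ((pos - 3*k - 7 > 2*pos - mem[k + 3] + 3 ∨ mem[p + 3] + k - 7 > 8) ∨ (mem[0] - k - 6 ≥ k - 7 ↔ tot - 8 = -9)) → ((2*tot ≤ 3 ∧ 3*mem[lim + 2] - 7 > -9) → mem[k + 2] - 9 > 4) must hold; in canonical form it is (mem[k + 3] > 3*k + pos + 10 ∨ mem[p + 3] + k > 15 ∨ (mem[0] ≥ 2*k - 1 ↔ tot = -1)) → ((2*tot ≤ 3 ∧ 3*mem[lim + 2] > -2) → mem[k + 2] > 13).
Before p := 2*tot: (mem[k + 3] > 3*k + pos + 10 ∨ mem[2*tot + 3] + k > 15 ∨ (mem[0] ≥ 2*k - 1 ↔ tot = -1)) → ((2*tot ≤ 3 ∧ 3*mem[lim + 2] > -2) → mem[k + 2] > 13)
Before lim := pos: (mem[k + 3] > 3*k + pos + 10 ∨ mem[2*tot + 3] + k > 15 ∨ (mem[0] ≥ 2*k - 1 ↔ tot = -1)) → ((2*tot ≤ 3 ∧ 3*mem[pos + 2] > -2) → mem[k + 2] > 13)
Before tot := p + 4: (mem[k + 3] > 3*k + pos + 10 ∨ mem[2*p + 11] + k > 15 ∨ (mem[0] ≥ 2*k - 1 ↔ p = -5)) → ((2*p ≤ -5 ∧ 3*mem[pos + 2] > -2) → mem[k + 2] > 13)
Before mem[pos + 1] := k + tot + 5: (store(mem, pos + 1, k + tot + 5)[k + 3] > 3*k + pos + 10 ∨ store(mem, pos + 1, k + tot + 5)[2*p + 11] + k > 15 ∨ (store(mem, pos + 1, k + tot + 5)[0] ≥ 2*k - 1 ↔ p = -5)) → ((2*p ≤ -5 ∧ 3*store(mem, pos + 1, k + tot + 5)[pos + 2] > -2) → store(mem, pos + 1, k + tot + 5)[k + 2] > 13)
The weakest precondition is (store(mem, pos + 1, k + tot + 5)[k + 3] > 3*k + pos + 10 ∨ store(mem, pos + 1, k + tot + 5)[2*p + 11] + k > 15 ∨ (store(mem, pos + 1, k + tot + 5)[0] ≥ 2*k - 1 ↔ p = -5)) → ((2*p ≤ -5 ∧ 3*store(mem, pos + 1, k + tot + 5)[pos + 2] > -2) → store(mem, pos + 1, k + tot + 5)[k + 2] > 13).
Check whether ((store(mem, 5, k + tot + 5)[k + 3] > 3*k + 14 ∨ store(mem, 5, k + tot + 5)[2*p + 11] + k > 15 ∨ (mem[0] ≥ 2*k - 1 ↔ p = -5)) → ((2*p ≤ -5 ∧ 3*mem[6] > -2) → store(mem, 5, k + tot + 5)[k + 2] > 13)) ∧ pos = -1 implies it.
Countermodel: at the initial state k = -4, mem = {[-2] = -25042, [-1] = 2, [0] = -10, [1] = 0, [5] = 4, [6] = 4, elsewhere 4}, p = -5, pos = -1, tot = 4818, the precondition holds but the weakest precondition fails.
Answer: invalid


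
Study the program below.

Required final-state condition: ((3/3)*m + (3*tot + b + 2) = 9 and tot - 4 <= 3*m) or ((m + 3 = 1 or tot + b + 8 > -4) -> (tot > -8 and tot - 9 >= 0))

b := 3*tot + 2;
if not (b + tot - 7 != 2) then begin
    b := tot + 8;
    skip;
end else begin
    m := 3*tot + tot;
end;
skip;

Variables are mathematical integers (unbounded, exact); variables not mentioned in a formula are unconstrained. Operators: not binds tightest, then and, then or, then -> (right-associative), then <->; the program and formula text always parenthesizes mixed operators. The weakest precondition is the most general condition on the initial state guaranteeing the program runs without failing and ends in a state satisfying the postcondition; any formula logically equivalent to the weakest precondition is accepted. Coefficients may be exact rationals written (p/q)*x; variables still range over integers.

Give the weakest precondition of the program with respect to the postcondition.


Working backward. After the program, the postcondition ((3/3)*m + (3*tot + b + 2) = 9 and tot - 4 <= 3*m) or ((m + 3 = 1 or tot + b + 8 > -4) -> (tot > -8 and tot - 9 >= 0)) must hold; in canonical form it is (b + m + 3*tot = 7 and tot <= 3*m + 4) or ((m = -2 or b + tot > -12) -> (tot > -8 and tot >= 9)).
Before skip: (b + m + 3*tot = 7 and tot <= 3*m + 4) or ((m = -2 or b + tot > -12) -> (tot > -8 and tot >= 9))
Then branch requires (m + 4*tot = -1 and tot <= 3*m + 4) or ((m = -2 or 2*tot > -20) -> (tot > -8 and tot >= 9)); else branch requires (b + 7*tot = 7 and 11*tot >= -4) or ((4*tot = -2 or b + tot > -12) -> (tot > -8 and tot >= 9)).
Before the if: ((not (b + tot != 9)) -> ((m + 4*tot = -1 and tot <= 3*m + 4) or ((m = -2 or 2*tot > -20) -> (tot > -8 and tot >= 9)))) and (b + tot != 9 -> ((b + 7*tot = 7 and 11*tot >= -4) or ((4*tot = -2 or b + tot > -12) -> (tot > -8 and tot >= 9))))
Before b := 3*tot + 2: ((not (4*tot != 7)) -> ((m + 4*tot = -1 and tot <= 3*m + 4) or ((m = -2 or 2*tot > -20) -> (tot > -8 and tot >= 9)))) and (4*tot != 7 -> ((10*tot = 5 and 11*tot >= -4) or ((4*tot = -2 or 4*tot > -14) -> (tot > -8 and tot >= 9))))
Answer: WP = ((not (4*tot != 7)) -> ((m + 4*tot = -1 and tot <= 3*m + 4) or ((m = -2 or 2*tot > -20) -> (tot > -8 and tot >= 9)))) and (4*tot != 7 -> ((10*tot = 5 and 11*tot >= -4) or ((4*tot = -2 or 4*tot > -14) -> (tot > -8 and tot >= 9))))


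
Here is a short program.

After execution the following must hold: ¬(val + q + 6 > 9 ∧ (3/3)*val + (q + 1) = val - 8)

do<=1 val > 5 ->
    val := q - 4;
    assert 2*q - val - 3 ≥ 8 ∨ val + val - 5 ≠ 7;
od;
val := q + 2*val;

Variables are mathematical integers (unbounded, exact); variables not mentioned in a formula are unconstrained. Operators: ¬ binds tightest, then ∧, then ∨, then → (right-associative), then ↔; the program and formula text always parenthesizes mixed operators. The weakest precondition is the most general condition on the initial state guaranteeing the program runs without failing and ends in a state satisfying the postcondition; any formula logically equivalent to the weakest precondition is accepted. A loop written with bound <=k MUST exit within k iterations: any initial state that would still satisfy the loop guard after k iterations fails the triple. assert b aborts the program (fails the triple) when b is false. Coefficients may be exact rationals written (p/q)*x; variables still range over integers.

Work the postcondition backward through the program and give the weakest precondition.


Working backward. After the program, the postcondition ¬(val + q + 6 > 9 ∧ (3/3)*val + (q + 1) = val - 8) must hold; in canonical form it is ¬(q + val > 3 ∧ q = -9).
Before val := q + 2*val: ¬(2*q + 2*val > 3 ∧ q = -9)
Before the loop (bound <=1), unroll the exhaustion recursion (WP_0 = exit-now case; WP_j = one more guarded iteration, up to j = 1):
  WP_0: (¬(val > 5)) ∧ (¬(2*q + 2*val > 3 ∧ q = -9))
  WP_1: (val > 5 → ((q ≥ 7 ∨ 2*q ≠ 20) ∧ (¬(q > 9)) ∧ (¬(4*q > 11 ∧ q = -9)))) ∧ ((¬(val > 5)) → (¬(2*q + 2*val > 3 ∧ q = -9)))
So before the loop: (val > 5 → ((q ≥ 7 ∨ 2*q ≠ 20) ∧ (¬(q > 9)) ∧ (¬(4*q > 11 ∧ q = -9)))) ∧ ((¬(val > 5)) → (¬(2*q + 2*val > 3 ∧ q = -9)))
Answer: WP = (val > 5 → ((q ≥ 7 ∨ 2*q ≠ 20) ∧ (¬(q > 9)) ∧ (¬(4*q > 11 ∧ q = -9)))) ∧ ((¬(val > 5)) → (¬(2*q + 2*val > 3 ∧ q = -9)))


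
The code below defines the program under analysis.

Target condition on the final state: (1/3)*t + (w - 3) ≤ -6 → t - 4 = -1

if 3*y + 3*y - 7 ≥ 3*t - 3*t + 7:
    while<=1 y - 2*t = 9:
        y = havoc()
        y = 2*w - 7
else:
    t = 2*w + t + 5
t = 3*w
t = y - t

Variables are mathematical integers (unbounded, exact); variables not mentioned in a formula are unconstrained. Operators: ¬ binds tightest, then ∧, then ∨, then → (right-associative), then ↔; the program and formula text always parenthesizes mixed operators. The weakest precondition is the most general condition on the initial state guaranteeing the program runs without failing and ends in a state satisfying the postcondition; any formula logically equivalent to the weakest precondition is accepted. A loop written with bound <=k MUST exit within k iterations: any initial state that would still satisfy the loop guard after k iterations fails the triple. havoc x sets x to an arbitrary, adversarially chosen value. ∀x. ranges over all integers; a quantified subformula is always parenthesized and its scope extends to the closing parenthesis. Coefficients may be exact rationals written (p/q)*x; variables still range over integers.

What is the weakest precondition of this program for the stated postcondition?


Working backward. After the program, the postcondition (1/3)*t + (w - 3) ≤ -6 → t - 4 = -1 must hold; in canonical form it is (1/3)*t + w ≤ -3 → t = 3.
Before t := y - t: w + (1/3)*y ≤ (1/3)*t - 3 → y = t + 3
Before t := 3*w: (1/3)*y ≤ -3 → y = 3*w + 3
Then branch requires (y = 2*t + 9 → ((¬(2*w = 2*t + 16)) ∧ ((2/3)*w ≤ -2/3 → w = -10))) ∧ ((¬(y = 2*t + 9)) → ((1/3)*y ≤ -3 → y = 3*w + 3)); else branch requires (1/3)*y ≤ -3 → y = 3*w + 3.
Before the if: (6*y ≥ 14 → ((y = 2*t + 9 → ((¬(2*w = 2*t + 16)) ∧ ((2/3)*w ≤ -2/3 → w = -10))) ∧ ((¬(y = 2*t + 9)) → ((1/3)*y ≤ -3 → y = 3*w + 3)))) ∧ ((¬(6*y ≥ 14)) → ((1/3)*y ≤ -3 → y = 3*w + 3))
Answer: WP = (6*y ≥ 14 → ((y = 2*t + 9 → ((¬(2*w = 2*t + 16)) ∧ ((2/3)*w ≤ -2/3 → w = -10))) ∧ ((¬(y = 2*t + 9)) → ((1/3)*y ≤ -3 → y = 3*w + 3)))) ∧ ((¬(6*y ≥ 14)) → ((1/3)*y ≤ -3 → y = 3*w + 3))


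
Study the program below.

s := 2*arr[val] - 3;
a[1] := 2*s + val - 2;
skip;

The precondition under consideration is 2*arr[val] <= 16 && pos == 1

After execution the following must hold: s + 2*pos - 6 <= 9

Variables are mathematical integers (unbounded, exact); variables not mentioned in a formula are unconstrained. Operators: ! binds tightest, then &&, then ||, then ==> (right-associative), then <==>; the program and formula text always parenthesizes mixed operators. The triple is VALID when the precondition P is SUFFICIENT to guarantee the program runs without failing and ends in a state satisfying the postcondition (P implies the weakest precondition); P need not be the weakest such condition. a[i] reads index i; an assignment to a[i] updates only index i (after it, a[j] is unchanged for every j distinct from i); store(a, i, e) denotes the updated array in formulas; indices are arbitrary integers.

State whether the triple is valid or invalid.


Working backward. After the program, the postcondition s + 2*pos - 6 <= 9 must hold; in canonical form it is 2*pos + s <= 15.
Before skip: 2*pos + s <= 15
Before a[1] := 2*s + val - 2: 2*pos + s <= 15
Before s := 2*arr[val] - 3: 2*arr[val] + 2*pos <= 18
The weakest precondition is 2*arr[val] + 2*pos <= 18.
Check whether 2*arr[val] <= 16 && pos == 1 implies it.
Every state satisfying the precondition satisfies the weakest precondition: the implication holds.
Answer: valid


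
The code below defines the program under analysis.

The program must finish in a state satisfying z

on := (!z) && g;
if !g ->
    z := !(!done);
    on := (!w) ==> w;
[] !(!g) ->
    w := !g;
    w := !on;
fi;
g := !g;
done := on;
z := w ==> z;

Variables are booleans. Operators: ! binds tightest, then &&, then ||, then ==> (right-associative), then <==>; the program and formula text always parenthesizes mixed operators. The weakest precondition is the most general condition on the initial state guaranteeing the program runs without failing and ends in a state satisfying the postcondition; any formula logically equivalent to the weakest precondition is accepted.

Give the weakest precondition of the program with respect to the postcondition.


Working backward. After the program, z must hold.
Before z := w ==> z: w ==> z
Before done := on: w ==> z
Before g := !g: w ==> z
Then branch requires w ==> done; else branch requires (!on) ==> z.
Before the if: ((!g) ==> (w ==> done)) && (g ==> ((!on) ==> z))
Before on := (!z) && g: ((!g) ==> (w ==> done)) && (g ==> ((!((!z) && g)) ==> z))
Answer: WP = ((!g) ==> (w ==> done)) && (g ==> ((!((!z) && g)) ==> z))


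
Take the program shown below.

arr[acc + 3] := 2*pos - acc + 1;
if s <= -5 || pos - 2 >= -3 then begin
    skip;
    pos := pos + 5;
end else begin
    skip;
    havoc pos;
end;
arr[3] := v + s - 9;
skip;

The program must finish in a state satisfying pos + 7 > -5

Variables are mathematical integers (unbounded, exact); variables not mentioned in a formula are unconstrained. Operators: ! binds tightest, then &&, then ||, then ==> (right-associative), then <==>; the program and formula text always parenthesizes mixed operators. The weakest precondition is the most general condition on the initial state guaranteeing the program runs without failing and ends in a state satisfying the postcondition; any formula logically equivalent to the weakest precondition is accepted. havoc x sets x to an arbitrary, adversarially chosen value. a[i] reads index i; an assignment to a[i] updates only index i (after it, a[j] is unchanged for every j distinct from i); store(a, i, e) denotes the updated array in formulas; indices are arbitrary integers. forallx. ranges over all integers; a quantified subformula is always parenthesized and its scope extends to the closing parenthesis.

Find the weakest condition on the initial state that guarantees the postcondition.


Working backward. After the program, the postcondition pos + 7 > -5 must hold; in canonical form it is pos > -12.
Before skip: pos > -12
Before arr[3] := v + s - 9: pos > -12
Then branch requires pos > -17; else branch requires forall pos_1. pos_1 > -12.
Before the if: ((s <= -5 || pos >= -1) ==> pos > -17) && ((!(s <= -5 || pos >= -1)) ==> (forall pos_1. pos_1 > -12))
Before arr[acc + 3] := 2*pos - acc + 1: ((s <= -5 || pos >= -1) ==> pos > -17) && ((!(s <= -5 || pos >= -1)) ==> (forall pos_1. pos_1 > -12))
Answer: WP = ((s <= -5 || pos >= -1) ==> pos > -17) && ((!(s <= -5 || pos >= -1)) ==> (forall pos_1. pos_1 > -12))


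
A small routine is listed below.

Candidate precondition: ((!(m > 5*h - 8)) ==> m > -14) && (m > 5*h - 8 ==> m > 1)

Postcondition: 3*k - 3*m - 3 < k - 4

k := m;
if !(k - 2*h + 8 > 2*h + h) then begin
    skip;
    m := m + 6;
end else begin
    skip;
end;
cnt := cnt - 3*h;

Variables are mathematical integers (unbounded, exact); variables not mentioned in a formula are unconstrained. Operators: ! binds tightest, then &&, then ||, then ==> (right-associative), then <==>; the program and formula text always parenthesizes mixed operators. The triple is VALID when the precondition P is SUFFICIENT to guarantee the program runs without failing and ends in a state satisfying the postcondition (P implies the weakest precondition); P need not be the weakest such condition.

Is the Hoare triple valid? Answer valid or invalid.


Working backward. After the program, the postcondition 3*k - 3*m - 3 < k - 4 must hold; in canonical form it is 2*k < 3*m - 1.
Before cnt := cnt - 3*h: 2*k < 3*m - 1
Then branch requires 2*k < 3*m + 17; else branch requires 2*k < 3*m - 1.
Before the if: ((!(k > 5*h - 8)) ==> 2*k < 3*m + 17) && (k > 5*h - 8 ==> 2*k < 3*m - 1)
Before k := m: ((!(m > 5*h - 8)) ==> m > -17) && (m > 5*h - 8 ==> m > 1)
The weakest precondition is ((!(m > 5*h - 8)) ==> m > -17) && (m > 5*h - 8 ==> m > 1).
Check whether ((!(m > 5*h - 8)) ==> m > -14) && (m > 5*h - 8 ==> m > 1) implies it.
Every state satisfying the precondition satisfies the weakest precondition: the implication holds.
Answer: valid


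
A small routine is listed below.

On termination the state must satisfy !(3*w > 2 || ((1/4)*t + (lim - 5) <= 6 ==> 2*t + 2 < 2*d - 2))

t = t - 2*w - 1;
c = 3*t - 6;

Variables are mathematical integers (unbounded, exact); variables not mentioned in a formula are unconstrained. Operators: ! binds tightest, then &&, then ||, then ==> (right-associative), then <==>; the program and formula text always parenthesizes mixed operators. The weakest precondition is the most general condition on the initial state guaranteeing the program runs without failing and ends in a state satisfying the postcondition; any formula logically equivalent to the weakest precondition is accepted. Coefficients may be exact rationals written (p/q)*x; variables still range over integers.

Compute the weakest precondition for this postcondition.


Working backward. After the program, the postcondition !(3*w > 2 || ((1/4)*t + (lim - 5) <= 6 ==> 2*t + 2 < 2*d - 2)) must hold; in canonical form it is !(3*w > 2 || (lim + (1/4)*t <= 11 ==> 2*t < 2*d - 4)).
Before c := 3*t - 6: !(3*w > 2 || (lim + (1/4)*t <= 11 ==> 2*t < 2*d - 4))
Before t := t - 2*w - 1: !(3*w > 2 || (lim + (1/4)*t <= (1/2)*w + 45/4 ==> 2*t < 2*d + 4*w - 2))
Answer: WP = !(3*w > 2 || (lim + (1/4)*t <= (1/2)*w + 45/4 ==> 2*t < 2*d + 4*w - 2))


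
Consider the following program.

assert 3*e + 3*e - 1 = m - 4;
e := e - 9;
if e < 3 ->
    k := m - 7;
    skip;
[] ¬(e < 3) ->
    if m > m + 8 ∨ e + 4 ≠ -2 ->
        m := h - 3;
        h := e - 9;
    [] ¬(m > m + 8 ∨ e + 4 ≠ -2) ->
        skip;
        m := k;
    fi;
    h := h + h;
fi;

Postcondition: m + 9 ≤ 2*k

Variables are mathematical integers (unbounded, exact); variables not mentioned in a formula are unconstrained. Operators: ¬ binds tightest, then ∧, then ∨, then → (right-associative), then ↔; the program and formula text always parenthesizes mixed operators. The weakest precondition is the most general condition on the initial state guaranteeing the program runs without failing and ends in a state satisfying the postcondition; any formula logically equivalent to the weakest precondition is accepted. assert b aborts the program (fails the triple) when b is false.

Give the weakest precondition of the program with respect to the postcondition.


Working backward. After the program, the postcondition m + 9 ≤ 2*k must hold; in canonical form it is m ≤ 2*k - 9.
Then branch requires m ≥ 23; else branch requires (e ≠ -6 → h ≤ 2*k - 6) ∧ ((¬(e ≠ -6)) → k ≥ 9).
Before the if: (e < 3 → m ≥ 23) ∧ ((¬(e < 3)) → ((e ≠ -6 → h ≤ 2*k - 6) ∧ ((¬(e ≠ -6)) → k ≥ 9)))
Before e := e - 9: (e < 12 → m ≥ 23) ∧ ((¬(e < 12)) → ((e ≠ 3 → h ≤ 2*k - 6) ∧ ((¬(e ≠ 3)) → k ≥ 9)))
Before assert 3*e + 3*e - 1 = m - 4: 6*e = m - 3 ∧ (e < 12 → m ≥ 23) ∧ ((¬(e < 12)) → ((e ≠ 3 → h ≤ 2*k - 6) ∧ ((¬(e ≠ 3)) → k ≥ 9)))
Answer: WP = 6*e = m - 3 ∧ (e < 12 → m ≥ 23) ∧ ((¬(e < 12)) → ((e ≠ 3 → h ≤ 2*k - 6) ∧ ((¬(e ≠ 3)) → k ≥ 9)))


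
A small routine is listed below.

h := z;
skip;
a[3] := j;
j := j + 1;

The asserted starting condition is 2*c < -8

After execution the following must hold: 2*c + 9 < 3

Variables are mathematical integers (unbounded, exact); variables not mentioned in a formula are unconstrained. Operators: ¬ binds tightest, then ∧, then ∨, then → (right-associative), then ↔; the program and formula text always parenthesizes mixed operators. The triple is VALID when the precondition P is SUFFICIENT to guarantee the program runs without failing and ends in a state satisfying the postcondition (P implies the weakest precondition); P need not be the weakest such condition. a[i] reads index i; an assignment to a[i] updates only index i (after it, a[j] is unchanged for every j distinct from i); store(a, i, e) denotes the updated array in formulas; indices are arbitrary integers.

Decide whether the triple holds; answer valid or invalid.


Working backward. After the program, the postcondition 2*c + 9 < 3 must hold; in canonical form it is 2*c < -6.
Before j := j + 1: 2*c < -6
Before a[3] := j: 2*c < -6
Before skip: 2*c < -6
Before h := z: 2*c < -6
The weakest precondition is 2*c < -6.
Check whether 2*c < -8 implies it.
Every state satisfying the precondition satisfies the weakest precondition: the implication holds.
Answer: valid


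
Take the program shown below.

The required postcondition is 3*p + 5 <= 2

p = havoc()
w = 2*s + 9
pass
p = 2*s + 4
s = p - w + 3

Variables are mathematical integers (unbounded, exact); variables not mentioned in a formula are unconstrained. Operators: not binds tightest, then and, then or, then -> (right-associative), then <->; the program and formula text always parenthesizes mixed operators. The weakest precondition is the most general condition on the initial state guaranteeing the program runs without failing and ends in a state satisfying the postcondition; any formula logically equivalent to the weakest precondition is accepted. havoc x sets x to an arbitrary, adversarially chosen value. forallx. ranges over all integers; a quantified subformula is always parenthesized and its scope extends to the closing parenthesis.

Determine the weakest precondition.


Working backward. After the program, the postcondition 3*p + 5 <= 2 must hold; in canonical form it is 3*p <= -3.
Before s := p - w + 3: 3*p <= -3
Before p := 2*s + 4: 6*s <= -15
Before skip: 6*s <= -15
Before w := 2*s + 9: 6*s <= -15
Before havoc p: 6*s <= -15
Answer: WP = 6*s <= -15


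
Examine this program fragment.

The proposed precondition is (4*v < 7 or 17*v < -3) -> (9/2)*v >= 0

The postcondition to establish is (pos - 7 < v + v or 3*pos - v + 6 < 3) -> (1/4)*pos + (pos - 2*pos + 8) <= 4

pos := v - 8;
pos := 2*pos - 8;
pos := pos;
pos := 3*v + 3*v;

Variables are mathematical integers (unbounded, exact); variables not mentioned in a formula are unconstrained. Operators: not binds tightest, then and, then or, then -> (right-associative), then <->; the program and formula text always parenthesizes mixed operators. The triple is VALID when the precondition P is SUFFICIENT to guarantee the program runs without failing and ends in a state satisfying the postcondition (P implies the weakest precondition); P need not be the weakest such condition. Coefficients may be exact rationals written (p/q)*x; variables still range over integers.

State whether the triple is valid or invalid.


Working backward. After the program, the postcondition (pos - 7 < v + v or 3*pos - v + 6 < 3) -> (1/4)*pos + (pos - 2*pos + 8) <= 4 must hold; in canonical form it is (pos < 2*v + 7 or 3*pos < v - 3) -> (3/4)*pos >= 4.
Before pos := 3*v + 3*v: (4*v < 7 or 17*v < -3) -> (9/2)*v >= 4
Before pos := pos: (4*v < 7 or 17*v < -3) -> (9/2)*v >= 4
Before pos := 2*pos - 8: (4*v < 7 or 17*v < -3) -> (9/2)*v >= 4
Before pos := v - 8: (4*v < 7 or 17*v < -3) -> (9/2)*v >= 4
The weakest precondition is (4*v < 7 or 17*v < -3) -> (9/2)*v >= 4.
Check whether (4*v < 7 or 17*v < -3) -> (9/2)*v >= 0 implies it.
Countermodel: at the initial state v = 0, the precondition holds but the weakest precondition fails.
Answer: invalid


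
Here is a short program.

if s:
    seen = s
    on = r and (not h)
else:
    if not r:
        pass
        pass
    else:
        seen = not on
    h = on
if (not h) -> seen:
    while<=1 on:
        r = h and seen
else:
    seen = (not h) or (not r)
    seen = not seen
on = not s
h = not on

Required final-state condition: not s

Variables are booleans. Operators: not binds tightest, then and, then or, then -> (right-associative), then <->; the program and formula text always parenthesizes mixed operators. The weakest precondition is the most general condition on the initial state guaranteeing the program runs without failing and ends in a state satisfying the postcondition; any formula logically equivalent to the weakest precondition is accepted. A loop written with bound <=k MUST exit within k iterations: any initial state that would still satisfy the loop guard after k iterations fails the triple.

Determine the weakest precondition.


Working backward. After the program, not s must hold.
Before h := not on: not s
Before on := not s: not s
Then branch requires (on -> ((not on) and (not s))) and ((not on) -> (not s)); else branch requires not s.
Before the if: (((not h) -> seen) -> ((on -> ((not on) and (not s))) and ((not on) -> (not s)))) and ((not ((not h) -> seen)) -> (not s))
Then branch requires (((not h) -> s) -> (((r and (not h)) -> ((not (r and (not h))) and (not s))) and ((not (r and (not h))) -> (not s)))) and ((not ((not h) -> s)) -> (not s)); else branch requires ((not r) -> ((((not on) -> seen) -> ((on -> ((not on) and (not s))) and ((not on) -> (not s)))) and ((not ((not on) -> seen)) -> (not s)))) and (r -> ((on -> ((not on) and (not s))) and ((not on) -> (not s)))).
Before the if: (s -> ((((not h) -> s) -> (((r and (not h)) -> ((not (r and (not h))) and (not s))) and ((not (r and (not h))) -> (not s)))) and ((not ((not h) -> s)) -> (not s)))) and ((not s) -> (((not r) -> ((((not on) -> seen) -> ((on -> ((not on) and (not s))) and ((not on) -> (not s)))) and ((not ((not on) -> seen)) -> (not s)))) and (r -> ((on -> ((not on) and (not s))) and ((not on) -> (not s))))))
Answer: WP = (s -> ((((not h) -> s) -> (((r and (not h)) -> ((not (r and (not h))) and (not s))) and ((not (r and (not h))) -> (not s)))) and ((not ((not h) -> s)) -> (not s)))) and ((not s) -> (((not r) -> ((((not on) -> seen) -> ((on -> ((not on) and (not s))) and ((not on) -> (not s)))) and ((not ((not on) -> seen)) -> (not s)))) and (r -> ((on -> ((not on) and (not s))) and ((not on) -> (not s))))))
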